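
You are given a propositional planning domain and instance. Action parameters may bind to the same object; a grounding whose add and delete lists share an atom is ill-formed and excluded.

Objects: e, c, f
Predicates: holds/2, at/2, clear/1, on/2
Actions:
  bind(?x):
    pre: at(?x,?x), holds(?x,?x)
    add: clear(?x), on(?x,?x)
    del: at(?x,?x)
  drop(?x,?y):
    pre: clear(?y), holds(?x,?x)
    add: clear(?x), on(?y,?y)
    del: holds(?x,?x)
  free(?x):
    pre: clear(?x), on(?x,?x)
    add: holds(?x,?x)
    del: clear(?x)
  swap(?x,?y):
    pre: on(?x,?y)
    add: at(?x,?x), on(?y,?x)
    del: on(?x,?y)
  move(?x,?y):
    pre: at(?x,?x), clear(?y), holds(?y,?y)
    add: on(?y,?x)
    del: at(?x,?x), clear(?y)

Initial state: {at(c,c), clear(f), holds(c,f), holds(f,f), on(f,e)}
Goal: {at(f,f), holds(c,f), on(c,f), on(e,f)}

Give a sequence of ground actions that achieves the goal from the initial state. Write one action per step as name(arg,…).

1. swap(f,e)  →  {at(c,c), at(f,f), clear(f), holds(c,f), holds(f,f), on(e,f)}
2. move(c,f)  →  {at(f,f), holds(c,f), holds(f,f), on(e,f), on(f,c)}
3. swap(f,c)  →  {at(f,f), holds(c,f), holds(f,f), on(c,f), on(e,f)}

swap(f,e); move(c,f); swap(f,c)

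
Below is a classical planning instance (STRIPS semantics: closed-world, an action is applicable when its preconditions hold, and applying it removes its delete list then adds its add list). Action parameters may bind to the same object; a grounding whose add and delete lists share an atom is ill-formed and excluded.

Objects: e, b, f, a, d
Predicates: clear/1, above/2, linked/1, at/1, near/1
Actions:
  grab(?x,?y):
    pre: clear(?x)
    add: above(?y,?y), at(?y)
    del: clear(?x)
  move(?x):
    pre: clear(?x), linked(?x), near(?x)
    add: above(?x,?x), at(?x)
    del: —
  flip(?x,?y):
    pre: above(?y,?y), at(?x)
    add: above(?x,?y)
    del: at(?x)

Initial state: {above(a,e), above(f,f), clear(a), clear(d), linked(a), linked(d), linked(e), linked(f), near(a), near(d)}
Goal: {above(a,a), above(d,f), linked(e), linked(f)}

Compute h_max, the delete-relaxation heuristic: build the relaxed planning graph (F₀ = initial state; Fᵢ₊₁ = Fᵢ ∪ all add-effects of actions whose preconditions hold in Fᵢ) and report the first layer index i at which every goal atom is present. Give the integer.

2

F0 = init (10 atoms)
F1 = F0 ∪ {above(a,a), above(b,b), above(d,d), above(e,e), at(a), at(b), at(d), at(e), at(f)}  (19 atoms)
F2 = F1 ∪ {above(a,b), above(a,d), above(a,f), above(b,a), above(b,d), above(b,e), above(b,f), above(d,a), above(d,b), above(d,e), above(d,f), above(e,a), above(e,b), above(e,d), above(e,f), above(f,a), above(f,b), above(f,d), above(f,e)}  (38 atoms)
goal ⊆ F2  ⇒  h_max = 2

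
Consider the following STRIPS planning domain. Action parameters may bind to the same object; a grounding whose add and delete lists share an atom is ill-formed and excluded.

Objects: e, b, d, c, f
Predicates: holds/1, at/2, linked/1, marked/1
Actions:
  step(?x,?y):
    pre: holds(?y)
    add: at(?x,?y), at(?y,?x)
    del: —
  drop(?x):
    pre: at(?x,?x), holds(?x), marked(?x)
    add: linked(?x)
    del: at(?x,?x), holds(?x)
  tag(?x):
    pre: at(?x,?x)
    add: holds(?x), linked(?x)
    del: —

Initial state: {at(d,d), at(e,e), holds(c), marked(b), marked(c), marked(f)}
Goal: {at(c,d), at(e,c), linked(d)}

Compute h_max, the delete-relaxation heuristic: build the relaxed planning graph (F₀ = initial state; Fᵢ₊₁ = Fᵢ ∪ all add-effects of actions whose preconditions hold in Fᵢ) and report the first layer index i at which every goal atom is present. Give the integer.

F0 = init (6 atoms)
F1 = F0 ∪ {at(b,c), at(c,b), at(c,c), at(c,d), at(c,e), at(c,f), at(d,c), at(e,c), at(f,c), holds(d), holds(e), linked(d), linked(e)}  (19 atoms)
goal ⊆ F1  ⇒  h_max = 1

1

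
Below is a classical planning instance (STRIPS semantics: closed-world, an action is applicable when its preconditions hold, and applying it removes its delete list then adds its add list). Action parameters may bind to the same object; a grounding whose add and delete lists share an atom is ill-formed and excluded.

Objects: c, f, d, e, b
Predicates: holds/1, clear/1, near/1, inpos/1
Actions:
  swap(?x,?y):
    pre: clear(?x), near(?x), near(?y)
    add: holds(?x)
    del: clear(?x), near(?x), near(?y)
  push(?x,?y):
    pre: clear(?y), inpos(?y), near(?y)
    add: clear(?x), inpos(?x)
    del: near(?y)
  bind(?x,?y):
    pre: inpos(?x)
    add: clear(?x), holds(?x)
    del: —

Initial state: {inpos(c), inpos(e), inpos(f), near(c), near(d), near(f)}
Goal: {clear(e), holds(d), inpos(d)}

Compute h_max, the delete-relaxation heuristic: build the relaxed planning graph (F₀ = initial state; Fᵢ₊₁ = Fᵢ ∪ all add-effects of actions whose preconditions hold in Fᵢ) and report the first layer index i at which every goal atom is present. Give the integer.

F0 = init (6 atoms)
F1 = F0 ∪ {clear(c), clear(e), clear(f), holds(c), holds(e), holds(f)}  (12 atoms)
F2 = F1 ∪ {clear(b), clear(d), inpos(b), inpos(d)}  (16 atoms)
F3 = F2 ∪ {holds(b), holds(d)}  (18 atoms)
goal ⊆ F3  ⇒  h_max = 3

3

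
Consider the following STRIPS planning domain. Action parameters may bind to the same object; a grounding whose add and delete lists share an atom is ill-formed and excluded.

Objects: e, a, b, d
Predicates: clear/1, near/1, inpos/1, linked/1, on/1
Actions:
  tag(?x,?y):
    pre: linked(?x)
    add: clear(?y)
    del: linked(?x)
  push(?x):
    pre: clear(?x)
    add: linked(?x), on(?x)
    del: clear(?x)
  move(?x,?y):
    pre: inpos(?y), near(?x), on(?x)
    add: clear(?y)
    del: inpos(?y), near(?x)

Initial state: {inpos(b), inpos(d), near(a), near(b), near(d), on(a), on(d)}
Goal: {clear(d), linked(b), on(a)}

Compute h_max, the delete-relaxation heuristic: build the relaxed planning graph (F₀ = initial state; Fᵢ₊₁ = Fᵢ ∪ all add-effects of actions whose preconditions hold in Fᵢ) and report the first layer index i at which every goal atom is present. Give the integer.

2

F0 = init (7 atoms)
F1 = F0 ∪ {clear(b), clear(d)}  (9 atoms)
F2 = F1 ∪ {linked(b), linked(d), on(b)}  (12 atoms)
goal ⊆ F2  ⇒  h_max = 2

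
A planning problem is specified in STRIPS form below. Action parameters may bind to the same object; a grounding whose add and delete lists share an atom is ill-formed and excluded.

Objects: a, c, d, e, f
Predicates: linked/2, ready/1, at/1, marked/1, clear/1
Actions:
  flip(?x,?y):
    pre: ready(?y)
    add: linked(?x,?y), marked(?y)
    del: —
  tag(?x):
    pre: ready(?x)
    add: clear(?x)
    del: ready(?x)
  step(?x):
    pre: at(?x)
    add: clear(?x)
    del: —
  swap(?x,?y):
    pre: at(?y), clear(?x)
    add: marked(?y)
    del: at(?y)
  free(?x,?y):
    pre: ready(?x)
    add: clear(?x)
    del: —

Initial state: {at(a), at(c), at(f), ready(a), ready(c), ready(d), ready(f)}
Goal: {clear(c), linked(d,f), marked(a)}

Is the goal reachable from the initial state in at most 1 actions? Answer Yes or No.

No

1. flip(a,a)  →  {at(a), at(c), at(f), linked(a,a), marked(a), ready(a), ready(c), ready(d), ready(f)}
2. flip(d,f)  →  {at(a), at(c), at(f), linked(a,a), linked(d,f), marked(a), marked(f), ready(a), ready(c), ready(d), ready(f)}
3. tag(c)  →  {at(a), at(c), at(f), clear(c), linked(a,a), linked(d,f), marked(a), marked(f), ready(a), ready(d), ready(f)}
optimal plan length = 3; 3 > 1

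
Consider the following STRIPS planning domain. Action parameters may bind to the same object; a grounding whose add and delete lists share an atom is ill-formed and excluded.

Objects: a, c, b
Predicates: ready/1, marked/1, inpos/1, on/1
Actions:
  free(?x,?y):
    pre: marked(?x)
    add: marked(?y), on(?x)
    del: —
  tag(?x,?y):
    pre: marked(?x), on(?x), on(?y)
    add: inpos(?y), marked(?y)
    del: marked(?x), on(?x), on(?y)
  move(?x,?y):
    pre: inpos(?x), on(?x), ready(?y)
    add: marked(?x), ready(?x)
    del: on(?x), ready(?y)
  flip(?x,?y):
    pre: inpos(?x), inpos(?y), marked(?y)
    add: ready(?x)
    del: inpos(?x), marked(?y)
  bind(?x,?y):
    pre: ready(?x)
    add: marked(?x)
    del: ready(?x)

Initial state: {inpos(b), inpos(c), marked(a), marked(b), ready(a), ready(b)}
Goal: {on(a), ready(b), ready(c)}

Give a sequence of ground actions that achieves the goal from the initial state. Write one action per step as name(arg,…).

free(a,a); flip(c,b)

1. free(a,a)  →  {inpos(b), inpos(c), marked(a), marked(b), on(a), ready(a), ready(b)}
2. flip(c,b)  →  {inpos(b), marked(a), on(a), ready(a), ready(b), ready(c)}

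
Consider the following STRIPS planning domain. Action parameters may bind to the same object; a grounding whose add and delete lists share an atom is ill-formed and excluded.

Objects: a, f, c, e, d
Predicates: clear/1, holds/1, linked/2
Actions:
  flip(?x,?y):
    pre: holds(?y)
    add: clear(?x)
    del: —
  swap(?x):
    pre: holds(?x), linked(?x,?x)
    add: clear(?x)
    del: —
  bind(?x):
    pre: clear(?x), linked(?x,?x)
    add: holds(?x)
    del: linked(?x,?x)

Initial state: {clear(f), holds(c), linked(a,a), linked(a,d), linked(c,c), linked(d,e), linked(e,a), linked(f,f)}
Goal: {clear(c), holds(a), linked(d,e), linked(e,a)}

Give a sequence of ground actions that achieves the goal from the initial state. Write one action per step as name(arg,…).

flip(a,c); flip(c,c); bind(a)

1. flip(a,c)  →  {clear(a), clear(f), holds(c), linked(a,a), linked(a,d), linked(c,c), linked(d,e), linked(e,a), linked(f,f)}
2. flip(c,c)  →  {clear(a), clear(c), clear(f), holds(c), linked(a,a), linked(a,d), linked(c,c), linked(d,e), linked(e,a), linked(f,f)}
3. bind(a)  →  {clear(a), clear(c), clear(f), holds(a), holds(c), linked(a,d), linked(c,c), linked(d,e), linked(e,a), linked(f,f)}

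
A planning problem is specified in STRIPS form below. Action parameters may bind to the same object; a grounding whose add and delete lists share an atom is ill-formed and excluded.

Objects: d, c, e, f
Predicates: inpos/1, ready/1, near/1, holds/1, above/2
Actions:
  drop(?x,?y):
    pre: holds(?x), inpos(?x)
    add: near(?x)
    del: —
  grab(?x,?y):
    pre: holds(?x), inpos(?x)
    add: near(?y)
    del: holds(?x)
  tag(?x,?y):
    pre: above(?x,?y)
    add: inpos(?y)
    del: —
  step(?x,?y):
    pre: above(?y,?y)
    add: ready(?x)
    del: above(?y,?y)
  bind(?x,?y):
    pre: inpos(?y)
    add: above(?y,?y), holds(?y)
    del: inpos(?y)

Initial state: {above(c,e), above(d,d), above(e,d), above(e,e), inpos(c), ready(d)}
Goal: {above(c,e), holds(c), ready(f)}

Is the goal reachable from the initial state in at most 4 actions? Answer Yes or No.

1. step(f,d)  →  {above(c,e), above(e,d), above(e,e), inpos(c), ready(d), ready(f)}
2. bind(d,c)  →  {above(c,c), above(c,e), above(e,d), above(e,e), holds(c), ready(d), ready(f)}
optimal plan length = 2; 2 ≤ 4

Yes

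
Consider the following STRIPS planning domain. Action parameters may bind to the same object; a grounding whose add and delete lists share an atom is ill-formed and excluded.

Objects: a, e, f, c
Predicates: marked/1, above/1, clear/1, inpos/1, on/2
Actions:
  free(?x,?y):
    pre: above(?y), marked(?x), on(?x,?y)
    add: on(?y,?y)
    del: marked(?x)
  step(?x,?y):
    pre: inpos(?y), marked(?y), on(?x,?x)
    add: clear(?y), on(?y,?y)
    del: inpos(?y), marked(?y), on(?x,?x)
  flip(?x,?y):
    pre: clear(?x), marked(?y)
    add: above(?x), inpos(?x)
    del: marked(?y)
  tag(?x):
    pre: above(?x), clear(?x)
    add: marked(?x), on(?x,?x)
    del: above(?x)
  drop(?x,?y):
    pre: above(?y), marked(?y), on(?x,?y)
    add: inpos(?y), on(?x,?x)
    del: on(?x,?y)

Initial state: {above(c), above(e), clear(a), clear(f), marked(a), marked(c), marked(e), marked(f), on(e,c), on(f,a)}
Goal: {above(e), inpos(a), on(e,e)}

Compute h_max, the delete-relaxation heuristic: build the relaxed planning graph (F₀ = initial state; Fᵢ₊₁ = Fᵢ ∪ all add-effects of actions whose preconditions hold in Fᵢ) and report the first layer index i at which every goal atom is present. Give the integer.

F0 = init (10 atoms)
F1 = F0 ∪ {above(a), above(f), inpos(a), inpos(c), inpos(f), on(c,c), on(e,e)}  (17 atoms)
goal ⊆ F1  ⇒  h_max = 1

1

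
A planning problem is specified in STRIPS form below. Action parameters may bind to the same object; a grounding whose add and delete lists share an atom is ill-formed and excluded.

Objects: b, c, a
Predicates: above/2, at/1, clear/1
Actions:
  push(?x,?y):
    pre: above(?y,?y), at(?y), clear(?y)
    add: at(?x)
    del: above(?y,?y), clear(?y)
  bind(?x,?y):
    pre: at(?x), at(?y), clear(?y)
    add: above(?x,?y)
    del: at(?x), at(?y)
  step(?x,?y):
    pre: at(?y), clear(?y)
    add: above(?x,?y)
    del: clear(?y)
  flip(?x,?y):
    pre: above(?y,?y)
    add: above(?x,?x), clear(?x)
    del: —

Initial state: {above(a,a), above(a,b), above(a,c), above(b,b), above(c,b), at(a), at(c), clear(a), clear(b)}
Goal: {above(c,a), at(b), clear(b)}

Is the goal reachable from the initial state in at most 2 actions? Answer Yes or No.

No

1. push(b,a)  →  {above(a,b), above(a,c), above(b,b), above(c,b), at(a), at(b), at(c), clear(b)}
2. flip(a,b)  →  {above(a,a), above(a,b), above(a,c), above(b,b), above(c,b), at(a), at(b), at(c), clear(a), clear(b)}
3. bind(c,a)  →  {above(a,a), above(a,b), above(a,c), above(b,b), above(c,a), above(c,b), at(b), clear(a), clear(b)}
optimal plan length = 3; 3 > 2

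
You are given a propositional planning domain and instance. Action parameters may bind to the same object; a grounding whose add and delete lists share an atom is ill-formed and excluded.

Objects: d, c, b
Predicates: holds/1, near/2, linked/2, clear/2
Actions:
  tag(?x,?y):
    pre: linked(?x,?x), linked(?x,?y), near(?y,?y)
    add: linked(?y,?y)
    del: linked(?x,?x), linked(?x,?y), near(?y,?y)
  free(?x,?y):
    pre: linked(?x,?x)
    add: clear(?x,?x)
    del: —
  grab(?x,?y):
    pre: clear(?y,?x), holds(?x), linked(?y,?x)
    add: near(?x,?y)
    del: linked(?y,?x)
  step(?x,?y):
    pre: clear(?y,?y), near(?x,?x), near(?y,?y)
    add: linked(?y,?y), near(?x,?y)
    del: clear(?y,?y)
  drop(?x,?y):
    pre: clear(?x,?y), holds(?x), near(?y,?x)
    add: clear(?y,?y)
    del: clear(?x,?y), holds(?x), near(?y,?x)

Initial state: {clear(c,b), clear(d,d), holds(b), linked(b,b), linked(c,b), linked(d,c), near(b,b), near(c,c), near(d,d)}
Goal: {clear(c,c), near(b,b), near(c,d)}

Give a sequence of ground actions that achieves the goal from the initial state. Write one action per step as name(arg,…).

step(c,d); tag(d,c); free(c,d)

1. step(c,d)  →  {clear(c,b), holds(b), linked(b,b), linked(c,b), linked(d,c), linked(d,d), near(b,b), near(c,c), near(c,d), near(d,d)}
2. tag(d,c)  →  {clear(c,b), holds(b), linked(b,b), linked(c,b), linked(c,c), near(b,b), near(c,d), near(d,d)}
3. free(c,d)  →  {clear(c,b), clear(c,c), holds(b), linked(b,b), linked(c,b), linked(c,c), near(b,b), near(c,d), near(d,d)}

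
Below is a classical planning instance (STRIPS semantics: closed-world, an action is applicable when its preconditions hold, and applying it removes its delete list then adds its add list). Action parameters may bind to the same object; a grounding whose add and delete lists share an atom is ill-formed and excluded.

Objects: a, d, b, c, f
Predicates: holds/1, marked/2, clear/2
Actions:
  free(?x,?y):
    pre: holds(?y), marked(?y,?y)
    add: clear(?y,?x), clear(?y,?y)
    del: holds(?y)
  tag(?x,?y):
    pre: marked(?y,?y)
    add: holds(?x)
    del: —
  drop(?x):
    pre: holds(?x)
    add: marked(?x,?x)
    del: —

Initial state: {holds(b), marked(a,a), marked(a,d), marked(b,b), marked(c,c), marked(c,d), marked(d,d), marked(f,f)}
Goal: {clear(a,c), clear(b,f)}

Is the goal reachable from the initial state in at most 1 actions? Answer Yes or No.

No

1. free(f,b)  →  {clear(b,b), clear(b,f), marked(a,a), marked(a,d), marked(b,b), marked(c,c), marked(c,d), marked(d,d), marked(f,f)}
2. tag(a,a)  →  {clear(b,b), clear(b,f), holds(a), marked(a,a), marked(a,d), marked(b,b), marked(c,c), marked(c,d), marked(d,d), marked(f,f)}
3. free(c,a)  →  {clear(a,a), clear(a,c), clear(b,b), clear(b,f), marked(a,a), marked(a,d), marked(b,b), marked(c,c), marked(c,d), marked(d,d), marked(f,f)}
optimal plan length = 3; 3 > 1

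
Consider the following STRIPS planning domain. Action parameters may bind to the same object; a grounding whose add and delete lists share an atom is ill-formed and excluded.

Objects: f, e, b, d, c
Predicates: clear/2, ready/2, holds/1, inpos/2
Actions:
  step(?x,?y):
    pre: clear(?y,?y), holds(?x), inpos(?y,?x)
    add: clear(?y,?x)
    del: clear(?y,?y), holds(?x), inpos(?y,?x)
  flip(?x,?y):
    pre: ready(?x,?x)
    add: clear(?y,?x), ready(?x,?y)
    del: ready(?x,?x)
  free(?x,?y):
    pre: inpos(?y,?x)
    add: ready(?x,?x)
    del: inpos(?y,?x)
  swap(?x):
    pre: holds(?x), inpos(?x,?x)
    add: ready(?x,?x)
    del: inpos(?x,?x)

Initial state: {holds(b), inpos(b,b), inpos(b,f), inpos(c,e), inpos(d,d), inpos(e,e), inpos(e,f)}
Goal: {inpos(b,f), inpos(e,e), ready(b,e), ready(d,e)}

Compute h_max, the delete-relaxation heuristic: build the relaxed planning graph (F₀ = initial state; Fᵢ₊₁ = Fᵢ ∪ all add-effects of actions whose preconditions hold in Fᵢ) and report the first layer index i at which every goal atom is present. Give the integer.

F0 = init (7 atoms)
F1 = F0 ∪ {ready(b,b), ready(d,d), ready(e,e), ready(f,f)}  (11 atoms)
F2 = F1 ∪ {clear(b,d), clear(b,e), clear(b,f), clear(c,b), clear(c,d), clear(c,e), clear(c,f), clear(d,b), clear(d,e), clear(d,f), clear(e,b), clear(e,d), clear(e,f), clear(f,b), clear(f,d), clear(f,e), ready(b,c), ready(b,d), ready(b,e), ready(b,f), ready(d,b), ready(d,c), ready(d,e), ready(d,f), ready(e,b), ready(e,c), ready(e,d), ready(e,f), ready(f,b), ready(f,c), ready(f,d), ready(f,e)}  (43 atoms)
goal ⊆ F2  ⇒  h_max = 2

2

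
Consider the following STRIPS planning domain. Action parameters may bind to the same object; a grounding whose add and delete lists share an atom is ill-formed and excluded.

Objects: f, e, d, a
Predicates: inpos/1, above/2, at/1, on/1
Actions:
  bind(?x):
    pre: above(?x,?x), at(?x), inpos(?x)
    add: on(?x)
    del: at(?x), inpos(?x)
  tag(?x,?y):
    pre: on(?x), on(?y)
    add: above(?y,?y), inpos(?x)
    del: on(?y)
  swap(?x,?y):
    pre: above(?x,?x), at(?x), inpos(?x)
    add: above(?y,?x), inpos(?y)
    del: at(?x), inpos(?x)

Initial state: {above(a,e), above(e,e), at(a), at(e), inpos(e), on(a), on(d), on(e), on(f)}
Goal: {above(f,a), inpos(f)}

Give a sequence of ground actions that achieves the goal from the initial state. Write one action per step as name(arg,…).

tag(a,a); swap(a,f)

1. tag(a,a)  →  {above(a,a), above(a,e), above(e,e), at(a), at(e), inpos(a), inpos(e), on(d), on(e), on(f)}
2. swap(a,f)  →  {above(a,a), above(a,e), above(e,e), above(f,a), at(e), inpos(e), inpos(f), on(d), on(e), on(f)}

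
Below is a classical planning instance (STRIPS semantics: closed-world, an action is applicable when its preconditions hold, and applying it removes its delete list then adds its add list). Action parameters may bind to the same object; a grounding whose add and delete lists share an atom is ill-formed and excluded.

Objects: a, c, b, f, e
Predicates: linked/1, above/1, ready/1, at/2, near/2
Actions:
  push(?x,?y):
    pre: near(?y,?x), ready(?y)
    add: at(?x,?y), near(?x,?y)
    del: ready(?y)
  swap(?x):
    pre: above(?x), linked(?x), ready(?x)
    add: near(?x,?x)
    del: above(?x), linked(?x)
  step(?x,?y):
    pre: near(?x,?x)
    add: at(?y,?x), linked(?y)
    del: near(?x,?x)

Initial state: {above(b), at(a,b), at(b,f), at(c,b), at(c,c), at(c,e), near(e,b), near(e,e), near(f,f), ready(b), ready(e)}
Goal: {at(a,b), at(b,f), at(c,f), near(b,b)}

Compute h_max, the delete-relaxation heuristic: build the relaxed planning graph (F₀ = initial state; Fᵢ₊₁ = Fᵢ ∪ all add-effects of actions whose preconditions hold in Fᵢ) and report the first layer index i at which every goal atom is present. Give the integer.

2

F0 = init (11 atoms)
F1 = F0 ∪ {at(a,e), at(a,f), at(b,e), at(c,f), at(e,e), at(e,f), at(f,e), at(f,f), linked(a), linked(b), linked(c), linked(e), linked(f), near(b,e)}  (25 atoms)
F2 = F1 ∪ {at(e,b), near(b,b)}  (27 atoms)
goal ⊆ F2  ⇒  h_max = 2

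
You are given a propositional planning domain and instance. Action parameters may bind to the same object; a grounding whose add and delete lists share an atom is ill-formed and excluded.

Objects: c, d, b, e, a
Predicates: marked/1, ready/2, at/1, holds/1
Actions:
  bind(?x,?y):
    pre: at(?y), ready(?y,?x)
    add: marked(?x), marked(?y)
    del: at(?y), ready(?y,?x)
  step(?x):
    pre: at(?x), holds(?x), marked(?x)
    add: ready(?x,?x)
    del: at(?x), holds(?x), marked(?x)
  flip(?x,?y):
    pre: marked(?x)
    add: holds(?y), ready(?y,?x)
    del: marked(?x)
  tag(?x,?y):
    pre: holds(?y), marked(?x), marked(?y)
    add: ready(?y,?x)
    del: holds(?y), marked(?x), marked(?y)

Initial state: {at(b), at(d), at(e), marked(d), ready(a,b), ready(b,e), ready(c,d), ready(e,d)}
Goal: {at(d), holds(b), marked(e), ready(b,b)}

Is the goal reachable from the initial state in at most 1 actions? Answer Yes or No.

No

1. bind(e,b)  →  {at(d), at(e), marked(b), marked(d), marked(e), ready(a,b), ready(c,d), ready(e,d)}
2. flip(b,b)  →  {at(d), at(e), holds(b), marked(d), marked(e), ready(a,b), ready(b,b), ready(c,d), ready(e,d)}
optimal plan length = 2; 2 > 1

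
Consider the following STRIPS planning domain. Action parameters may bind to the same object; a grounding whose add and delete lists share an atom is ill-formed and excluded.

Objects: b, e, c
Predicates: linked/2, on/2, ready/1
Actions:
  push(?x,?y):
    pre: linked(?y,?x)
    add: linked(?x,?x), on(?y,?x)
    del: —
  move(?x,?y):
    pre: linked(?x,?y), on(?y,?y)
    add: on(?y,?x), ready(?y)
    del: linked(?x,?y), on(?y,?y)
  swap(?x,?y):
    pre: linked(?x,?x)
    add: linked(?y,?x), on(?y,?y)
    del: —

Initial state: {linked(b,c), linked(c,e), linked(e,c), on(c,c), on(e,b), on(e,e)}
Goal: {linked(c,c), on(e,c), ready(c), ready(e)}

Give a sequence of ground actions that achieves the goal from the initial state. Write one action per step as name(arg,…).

push(c,b); move(b,c); move(c,e)

1. push(c,b)  →  {linked(b,c), linked(c,c), linked(c,e), linked(e,c), on(b,c), on(c,c), on(e,b), on(e,e)}
2. move(b,c)  →  {linked(c,c), linked(c,e), linked(e,c), on(b,c), on(c,b), on(e,b), on(e,e), ready(c)}
3. move(c,e)  →  {linked(c,c), linked(e,c), on(b,c), on(c,b), on(e,b), on(e,c), ready(c), ready(e)}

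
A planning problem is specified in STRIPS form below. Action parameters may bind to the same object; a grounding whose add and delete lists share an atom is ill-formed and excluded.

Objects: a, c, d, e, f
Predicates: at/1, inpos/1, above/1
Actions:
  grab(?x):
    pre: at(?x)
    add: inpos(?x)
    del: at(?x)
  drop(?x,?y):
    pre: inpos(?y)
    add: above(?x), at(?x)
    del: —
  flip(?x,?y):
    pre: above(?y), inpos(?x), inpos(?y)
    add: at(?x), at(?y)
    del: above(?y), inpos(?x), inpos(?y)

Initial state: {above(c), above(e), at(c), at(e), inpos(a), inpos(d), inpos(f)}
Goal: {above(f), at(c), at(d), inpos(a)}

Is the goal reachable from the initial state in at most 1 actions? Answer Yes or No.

No

1. drop(d,a)  →  {above(c), above(d), above(e), at(c), at(d), at(e), inpos(a), inpos(d), inpos(f)}
2. drop(f,a)  →  {above(c), above(d), above(e), above(f), at(c), at(d), at(e), at(f), inpos(a), inpos(d), inpos(f)}
optimal plan length = 2; 2 > 1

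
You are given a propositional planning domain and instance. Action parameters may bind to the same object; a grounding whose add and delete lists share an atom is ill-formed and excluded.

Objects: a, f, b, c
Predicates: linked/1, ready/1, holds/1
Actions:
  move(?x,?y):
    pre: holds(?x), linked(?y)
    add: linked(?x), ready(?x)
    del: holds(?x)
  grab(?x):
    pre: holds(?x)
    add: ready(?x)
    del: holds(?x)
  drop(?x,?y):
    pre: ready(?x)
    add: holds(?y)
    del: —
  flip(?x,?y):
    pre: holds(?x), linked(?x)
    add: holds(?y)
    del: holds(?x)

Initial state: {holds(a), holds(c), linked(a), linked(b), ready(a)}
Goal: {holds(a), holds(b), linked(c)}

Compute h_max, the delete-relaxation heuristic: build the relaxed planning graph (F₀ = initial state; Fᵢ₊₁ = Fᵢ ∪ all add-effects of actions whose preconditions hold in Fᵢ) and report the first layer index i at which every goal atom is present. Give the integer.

F0 = init (5 atoms)
F1 = F0 ∪ {holds(b), holds(f), linked(c), ready(c)}  (9 atoms)
goal ⊆ F1  ⇒  h_max = 1

1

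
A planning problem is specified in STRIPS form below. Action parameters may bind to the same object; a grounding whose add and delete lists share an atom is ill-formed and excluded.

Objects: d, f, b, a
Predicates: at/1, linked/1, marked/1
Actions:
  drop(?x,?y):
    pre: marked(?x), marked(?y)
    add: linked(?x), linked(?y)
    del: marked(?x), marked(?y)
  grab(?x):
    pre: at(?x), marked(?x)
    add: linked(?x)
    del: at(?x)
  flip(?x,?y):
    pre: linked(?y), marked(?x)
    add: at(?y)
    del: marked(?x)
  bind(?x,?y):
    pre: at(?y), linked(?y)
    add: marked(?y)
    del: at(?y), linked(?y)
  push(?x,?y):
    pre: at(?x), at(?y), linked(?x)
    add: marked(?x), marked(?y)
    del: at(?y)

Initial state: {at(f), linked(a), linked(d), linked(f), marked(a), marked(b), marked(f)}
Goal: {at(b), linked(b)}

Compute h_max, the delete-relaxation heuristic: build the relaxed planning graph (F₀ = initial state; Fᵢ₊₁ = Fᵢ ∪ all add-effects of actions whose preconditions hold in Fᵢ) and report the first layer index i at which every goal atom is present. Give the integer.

F0 = init (7 atoms)
F1 = F0 ∪ {at(a), at(d), linked(b)}  (10 atoms)
F2 = F1 ∪ {at(b), marked(d)}  (12 atoms)
goal ⊆ F2  ⇒  h_max = 2

2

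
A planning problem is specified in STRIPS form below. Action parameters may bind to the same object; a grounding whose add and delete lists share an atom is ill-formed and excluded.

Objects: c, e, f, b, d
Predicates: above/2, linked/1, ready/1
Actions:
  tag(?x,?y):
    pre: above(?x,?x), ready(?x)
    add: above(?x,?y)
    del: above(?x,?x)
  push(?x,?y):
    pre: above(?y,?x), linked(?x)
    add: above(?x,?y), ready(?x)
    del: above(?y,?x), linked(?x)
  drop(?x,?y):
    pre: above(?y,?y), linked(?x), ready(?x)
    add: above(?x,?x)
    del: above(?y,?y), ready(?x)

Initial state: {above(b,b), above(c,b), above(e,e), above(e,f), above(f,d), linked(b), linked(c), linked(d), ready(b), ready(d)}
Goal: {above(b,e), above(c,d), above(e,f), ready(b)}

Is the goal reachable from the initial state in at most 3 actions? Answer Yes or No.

No

1. tag(b,e)  →  {above(b,e), above(c,b), above(e,e), above(e,f), above(f,d), linked(b), linked(c), linked(d), ready(b), ready(d)}
2. drop(d,e)  →  {above(b,e), above(c,b), above(d,d), above(e,f), above(f,d), linked(b), linked(c), linked(d), ready(b)}
3. push(d,f)  →  {above(b,e), above(c,b), above(d,d), above(d,f), above(e,f), linked(b), linked(c), ready(b), ready(d)}
4. tag(d,c)  →  {above(b,e), above(c,b), above(d,c), above(d,f), above(e,f), linked(b), linked(c), ready(b), ready(d)}
5. push(c,d)  →  {above(b,e), above(c,b), above(c,d), above(d,f), above(e,f), linked(b), ready(b), ready(c), ready(d)}
optimal plan length = 5; 5 > 3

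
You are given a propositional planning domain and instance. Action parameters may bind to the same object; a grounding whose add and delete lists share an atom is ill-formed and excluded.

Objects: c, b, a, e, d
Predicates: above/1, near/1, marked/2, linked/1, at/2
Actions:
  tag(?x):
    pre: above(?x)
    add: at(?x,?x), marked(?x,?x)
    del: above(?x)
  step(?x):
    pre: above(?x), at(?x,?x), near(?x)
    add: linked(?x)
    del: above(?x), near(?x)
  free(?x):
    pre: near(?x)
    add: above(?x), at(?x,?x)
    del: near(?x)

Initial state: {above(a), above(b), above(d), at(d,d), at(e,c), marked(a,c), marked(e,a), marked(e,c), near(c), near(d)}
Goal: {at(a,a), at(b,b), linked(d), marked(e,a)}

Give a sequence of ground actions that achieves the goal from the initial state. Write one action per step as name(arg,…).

tag(b); tag(a); step(d)

1. tag(b)  →  {above(a), above(d), at(b,b), at(d,d), at(e,c), marked(a,c), marked(b,b), marked(e,a), marked(e,c), near(c), near(d)}
2. tag(a)  →  {above(d), at(a,a), at(b,b), at(d,d), at(e,c), marked(a,a), marked(a,c), marked(b,b), marked(e,a), marked(e,c), near(c), near(d)}
3. step(d)  →  {at(a,a), at(b,b), at(d,d), at(e,c), linked(d), marked(a,a), marked(a,c), marked(b,b), marked(e,a), marked(e,c), near(c)}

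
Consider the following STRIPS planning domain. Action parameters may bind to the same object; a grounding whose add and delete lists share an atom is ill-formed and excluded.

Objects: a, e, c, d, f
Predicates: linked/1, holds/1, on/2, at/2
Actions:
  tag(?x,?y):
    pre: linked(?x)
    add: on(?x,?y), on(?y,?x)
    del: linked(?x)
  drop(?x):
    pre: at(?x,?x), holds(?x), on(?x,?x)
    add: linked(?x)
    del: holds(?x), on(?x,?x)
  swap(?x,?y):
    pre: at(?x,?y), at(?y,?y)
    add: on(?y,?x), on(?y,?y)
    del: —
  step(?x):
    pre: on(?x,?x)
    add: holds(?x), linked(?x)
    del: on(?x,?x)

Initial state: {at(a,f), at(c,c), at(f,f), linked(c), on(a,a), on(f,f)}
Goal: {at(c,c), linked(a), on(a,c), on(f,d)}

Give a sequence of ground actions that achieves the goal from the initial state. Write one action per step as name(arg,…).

tag(c,a); step(a); step(f); tag(f,d)

1. tag(c,a)  →  {at(a,f), at(c,c), at(f,f), on(a,a), on(a,c), on(c,a), on(f,f)}
2. step(a)  →  {at(a,f), at(c,c), at(f,f), holds(a), linked(a), on(a,c), on(c,a), on(f,f)}
3. step(f)  →  {at(a,f), at(c,c), at(f,f), holds(a), holds(f), linked(a), linked(f), on(a,c), on(c,a)}
4. tag(f,d)  →  {at(a,f), at(c,c), at(f,f), holds(a), holds(f), linked(a), on(a,c), on(c,a), on(d,f), on(f,d)}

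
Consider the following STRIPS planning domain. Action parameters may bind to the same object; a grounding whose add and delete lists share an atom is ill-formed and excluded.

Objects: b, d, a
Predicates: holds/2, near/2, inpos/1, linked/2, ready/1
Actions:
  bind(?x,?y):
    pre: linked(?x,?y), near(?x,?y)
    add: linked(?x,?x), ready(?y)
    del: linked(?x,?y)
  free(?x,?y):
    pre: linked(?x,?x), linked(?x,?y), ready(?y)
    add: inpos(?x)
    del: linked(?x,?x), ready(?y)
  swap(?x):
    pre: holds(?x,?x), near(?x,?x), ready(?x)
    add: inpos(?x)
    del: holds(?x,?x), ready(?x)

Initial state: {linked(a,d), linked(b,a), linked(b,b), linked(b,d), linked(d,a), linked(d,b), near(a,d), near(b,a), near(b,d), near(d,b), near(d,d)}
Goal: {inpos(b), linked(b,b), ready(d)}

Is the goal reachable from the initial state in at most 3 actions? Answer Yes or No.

Yes

1. bind(d,b)  →  {linked(a,d), linked(b,a), linked(b,b), linked(b,d), linked(d,a), linked(d,d), near(a,d), near(b,a), near(b,d), near(d,b), near(d,d), ready(b)}
2. free(b,b)  →  {inpos(b), linked(a,d), linked(b,a), linked(b,d), linked(d,a), linked(d,d), near(a,d), near(b,a), near(b,d), near(d,b), near(d,d)}
3. bind(b,d)  →  {inpos(b), linked(a,d), linked(b,a), linked(b,b), linked(d,a), linked(d,d), near(a,d), near(b,a), near(b,d), near(d,b), near(d,d), ready(d)}
optimal plan length = 3; 3 ≤ 3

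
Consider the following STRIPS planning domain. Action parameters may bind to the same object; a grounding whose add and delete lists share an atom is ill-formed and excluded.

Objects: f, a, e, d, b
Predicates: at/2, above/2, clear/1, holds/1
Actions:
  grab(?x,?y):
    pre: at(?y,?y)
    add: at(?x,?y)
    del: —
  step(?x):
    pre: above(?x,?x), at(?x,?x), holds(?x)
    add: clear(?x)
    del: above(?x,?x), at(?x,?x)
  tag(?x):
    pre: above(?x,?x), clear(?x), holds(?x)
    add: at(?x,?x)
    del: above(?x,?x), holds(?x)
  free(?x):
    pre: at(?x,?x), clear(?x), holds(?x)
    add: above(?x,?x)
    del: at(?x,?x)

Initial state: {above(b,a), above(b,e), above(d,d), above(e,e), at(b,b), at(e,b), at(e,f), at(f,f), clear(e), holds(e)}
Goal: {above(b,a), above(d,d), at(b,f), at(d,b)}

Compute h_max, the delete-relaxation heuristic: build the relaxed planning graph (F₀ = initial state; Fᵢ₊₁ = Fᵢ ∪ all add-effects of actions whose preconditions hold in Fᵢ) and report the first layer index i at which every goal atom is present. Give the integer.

F0 = init (10 atoms)
F1 = F0 ∪ {at(a,b), at(a,f), at(b,f), at(d,b), at(d,f), at(e,e), at(f,b)}  (17 atoms)
goal ⊆ F1  ⇒  h_max = 1

1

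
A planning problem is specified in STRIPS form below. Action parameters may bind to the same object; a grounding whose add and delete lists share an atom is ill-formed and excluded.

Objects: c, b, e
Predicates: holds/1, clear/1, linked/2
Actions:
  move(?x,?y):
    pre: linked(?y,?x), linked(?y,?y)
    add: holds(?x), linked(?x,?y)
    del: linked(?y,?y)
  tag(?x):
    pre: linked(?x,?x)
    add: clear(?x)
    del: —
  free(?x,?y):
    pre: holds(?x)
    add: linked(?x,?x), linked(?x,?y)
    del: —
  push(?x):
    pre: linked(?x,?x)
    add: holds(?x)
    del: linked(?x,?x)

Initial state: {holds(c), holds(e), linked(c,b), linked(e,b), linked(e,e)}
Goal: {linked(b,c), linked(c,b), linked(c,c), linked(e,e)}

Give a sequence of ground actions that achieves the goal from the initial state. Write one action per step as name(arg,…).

free(c,c); move(b,c); free(c,c)

1. free(c,c)  →  {holds(c), holds(e), linked(c,b), linked(c,c), linked(e,b), linked(e,e)}
2. move(b,c)  →  {holds(b), holds(c), holds(e), linked(b,c), linked(c,b), linked(e,b), linked(e,e)}
3. free(c,c)  →  {holds(b), holds(c), holds(e), linked(b,c), linked(c,b), linked(c,c), linked(e,b), linked(e,e)}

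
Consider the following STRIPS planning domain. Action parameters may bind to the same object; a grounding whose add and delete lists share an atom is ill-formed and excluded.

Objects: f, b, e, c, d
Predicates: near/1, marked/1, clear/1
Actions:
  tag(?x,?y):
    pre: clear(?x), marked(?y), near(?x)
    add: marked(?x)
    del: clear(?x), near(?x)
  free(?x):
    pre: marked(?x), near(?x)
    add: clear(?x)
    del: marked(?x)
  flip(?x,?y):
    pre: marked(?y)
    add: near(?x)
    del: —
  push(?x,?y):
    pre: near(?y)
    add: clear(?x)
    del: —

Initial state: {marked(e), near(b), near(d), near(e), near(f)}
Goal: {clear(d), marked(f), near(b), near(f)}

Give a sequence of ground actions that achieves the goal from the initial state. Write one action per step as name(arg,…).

push(f,f); tag(f,e); flip(f,f); push(d,f)

1. push(f,f)  →  {clear(f), marked(e), near(b), near(d), near(e), near(f)}
2. tag(f,e)  →  {marked(e), marked(f), near(b), near(d), near(e)}
3. flip(f,f)  →  {marked(e), marked(f), near(b), near(d), near(e), near(f)}
4. push(d,f)  →  {clear(d), marked(e), marked(f), near(b), near(d), near(e), near(f)}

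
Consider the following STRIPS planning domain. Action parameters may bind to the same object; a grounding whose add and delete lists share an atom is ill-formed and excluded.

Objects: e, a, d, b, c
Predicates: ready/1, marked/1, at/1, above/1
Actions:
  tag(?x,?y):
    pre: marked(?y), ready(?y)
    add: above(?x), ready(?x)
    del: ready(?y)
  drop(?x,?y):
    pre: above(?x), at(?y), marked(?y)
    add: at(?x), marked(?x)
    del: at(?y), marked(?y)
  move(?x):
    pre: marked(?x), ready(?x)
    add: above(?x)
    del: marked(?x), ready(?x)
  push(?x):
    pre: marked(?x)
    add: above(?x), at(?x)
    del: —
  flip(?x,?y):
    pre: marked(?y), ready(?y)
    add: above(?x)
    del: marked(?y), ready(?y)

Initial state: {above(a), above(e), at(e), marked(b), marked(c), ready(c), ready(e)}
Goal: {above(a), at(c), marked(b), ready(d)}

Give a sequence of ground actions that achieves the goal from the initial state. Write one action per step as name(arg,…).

1. tag(d,c)  →  {above(a), above(d), above(e), at(e), marked(b), marked(c), ready(d), ready(e)}
2. push(c)  →  {above(a), above(c), above(d), above(e), at(c), at(e), marked(b), marked(c), ready(d), ready(e)}

tag(d,c); push(c)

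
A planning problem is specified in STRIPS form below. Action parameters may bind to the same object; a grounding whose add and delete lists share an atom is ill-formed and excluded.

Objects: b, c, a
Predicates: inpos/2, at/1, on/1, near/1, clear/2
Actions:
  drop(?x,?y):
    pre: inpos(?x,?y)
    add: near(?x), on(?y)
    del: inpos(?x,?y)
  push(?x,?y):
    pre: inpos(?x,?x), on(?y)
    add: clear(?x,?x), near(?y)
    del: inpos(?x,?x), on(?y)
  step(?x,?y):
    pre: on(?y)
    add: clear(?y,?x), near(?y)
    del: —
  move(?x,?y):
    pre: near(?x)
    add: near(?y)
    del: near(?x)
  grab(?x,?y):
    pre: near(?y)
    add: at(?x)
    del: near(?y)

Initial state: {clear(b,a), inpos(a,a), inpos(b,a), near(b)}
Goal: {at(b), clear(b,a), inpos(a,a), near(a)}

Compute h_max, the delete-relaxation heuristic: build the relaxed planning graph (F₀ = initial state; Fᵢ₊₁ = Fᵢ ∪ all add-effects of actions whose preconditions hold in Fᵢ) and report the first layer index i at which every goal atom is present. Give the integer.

F0 = init (4 atoms)
F1 = F0 ∪ {at(a), at(b), at(c), near(a), near(c), on(a)}  (10 atoms)
goal ⊆ F1  ⇒  h_max = 1

1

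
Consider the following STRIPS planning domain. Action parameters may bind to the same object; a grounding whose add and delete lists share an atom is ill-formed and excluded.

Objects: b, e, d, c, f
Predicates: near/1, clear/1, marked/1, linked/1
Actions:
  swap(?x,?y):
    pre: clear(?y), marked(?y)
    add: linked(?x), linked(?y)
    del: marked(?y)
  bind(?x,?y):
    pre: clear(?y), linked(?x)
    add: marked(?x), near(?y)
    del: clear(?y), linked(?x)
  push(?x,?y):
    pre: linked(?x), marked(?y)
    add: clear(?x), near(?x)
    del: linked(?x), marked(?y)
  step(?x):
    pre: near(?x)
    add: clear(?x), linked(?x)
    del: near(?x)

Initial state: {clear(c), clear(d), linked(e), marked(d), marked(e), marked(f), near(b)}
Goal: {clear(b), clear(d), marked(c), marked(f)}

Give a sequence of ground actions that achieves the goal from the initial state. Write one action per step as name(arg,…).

swap(c,d); bind(c,c); step(b)

1. swap(c,d)  →  {clear(c), clear(d), linked(c), linked(d), linked(e), marked(e), marked(f), near(b)}
2. bind(c,c)  →  {clear(d), linked(d), linked(e), marked(c), marked(e), marked(f), near(b), near(c)}
3. step(b)  →  {clear(b), clear(d), linked(b), linked(d), linked(e), marked(c), marked(e), marked(f), near(c)}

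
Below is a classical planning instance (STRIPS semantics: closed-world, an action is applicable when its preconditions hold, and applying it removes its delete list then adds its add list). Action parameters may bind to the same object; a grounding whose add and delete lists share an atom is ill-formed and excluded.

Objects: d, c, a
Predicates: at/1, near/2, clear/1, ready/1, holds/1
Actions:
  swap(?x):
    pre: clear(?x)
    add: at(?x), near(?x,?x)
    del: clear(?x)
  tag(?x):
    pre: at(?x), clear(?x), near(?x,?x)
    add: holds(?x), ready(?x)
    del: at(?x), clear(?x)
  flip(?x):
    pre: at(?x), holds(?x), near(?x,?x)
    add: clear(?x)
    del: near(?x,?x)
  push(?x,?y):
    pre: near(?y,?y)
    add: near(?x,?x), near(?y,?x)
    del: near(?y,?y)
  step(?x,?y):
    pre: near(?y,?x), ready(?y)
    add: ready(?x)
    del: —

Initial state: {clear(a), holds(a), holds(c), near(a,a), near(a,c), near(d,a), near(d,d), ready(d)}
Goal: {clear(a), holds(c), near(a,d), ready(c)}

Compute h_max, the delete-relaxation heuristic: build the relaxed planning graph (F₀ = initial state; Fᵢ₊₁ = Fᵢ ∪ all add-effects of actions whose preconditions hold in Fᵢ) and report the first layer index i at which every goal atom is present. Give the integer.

2

F0 = init (8 atoms)
F1 = F0 ∪ {at(a), near(a,d), near(c,c), near(d,c), ready(a)}  (13 atoms)
F2 = F1 ∪ {near(c,a), near(c,d), ready(c)}  (16 atoms)
goal ⊆ F2  ⇒  h_max = 2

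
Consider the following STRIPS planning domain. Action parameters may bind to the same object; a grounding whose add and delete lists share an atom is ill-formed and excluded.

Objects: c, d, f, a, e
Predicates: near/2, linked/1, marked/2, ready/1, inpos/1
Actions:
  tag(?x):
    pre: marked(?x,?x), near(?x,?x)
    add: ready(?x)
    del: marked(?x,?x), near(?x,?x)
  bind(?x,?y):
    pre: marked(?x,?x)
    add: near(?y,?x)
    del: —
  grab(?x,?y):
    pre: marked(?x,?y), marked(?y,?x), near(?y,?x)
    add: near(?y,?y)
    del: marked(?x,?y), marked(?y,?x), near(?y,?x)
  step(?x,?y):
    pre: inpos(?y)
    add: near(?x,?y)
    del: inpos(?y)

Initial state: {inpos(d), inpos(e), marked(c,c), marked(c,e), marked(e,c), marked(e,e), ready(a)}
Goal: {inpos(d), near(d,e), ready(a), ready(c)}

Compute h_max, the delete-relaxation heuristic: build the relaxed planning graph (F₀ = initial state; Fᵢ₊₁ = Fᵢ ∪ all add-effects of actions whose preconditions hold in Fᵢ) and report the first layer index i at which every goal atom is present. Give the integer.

2

F0 = init (7 atoms)
F1 = F0 ∪ {near(a,c), near(a,d), near(a,e), near(c,c), near(c,d), near(c,e), near(d,c), near(d,d), near(d,e), near(e,c), near(e,d), near(e,e), near(f,c), near(f,d), near(f,e)}  (22 atoms)
F2 = F1 ∪ {ready(c), ready(e)}  (24 atoms)
goal ⊆ F2  ⇒  h_max = 2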